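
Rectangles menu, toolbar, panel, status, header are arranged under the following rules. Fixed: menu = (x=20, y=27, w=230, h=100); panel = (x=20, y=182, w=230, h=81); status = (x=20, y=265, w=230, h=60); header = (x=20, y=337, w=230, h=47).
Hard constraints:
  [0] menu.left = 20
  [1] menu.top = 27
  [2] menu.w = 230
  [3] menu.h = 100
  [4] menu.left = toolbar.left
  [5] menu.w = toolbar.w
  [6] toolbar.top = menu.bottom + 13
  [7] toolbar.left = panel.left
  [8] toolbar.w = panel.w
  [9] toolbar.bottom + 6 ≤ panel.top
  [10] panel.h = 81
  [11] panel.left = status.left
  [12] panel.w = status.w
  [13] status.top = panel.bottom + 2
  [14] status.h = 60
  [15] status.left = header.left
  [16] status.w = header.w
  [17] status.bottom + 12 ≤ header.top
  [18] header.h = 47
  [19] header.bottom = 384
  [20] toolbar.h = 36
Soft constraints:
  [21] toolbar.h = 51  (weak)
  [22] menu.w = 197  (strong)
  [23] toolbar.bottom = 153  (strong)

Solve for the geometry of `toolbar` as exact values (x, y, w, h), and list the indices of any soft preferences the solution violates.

toolbar = (x=20, y=140, w=230, h=36)
violated soft preferences: 21, 22, 23

1. toolbar.x = 20  [menu.left = toolbar.left]
2. toolbar.w = 230  [menu.w = toolbar.w]
3. toolbar.y = 140  [toolbar.top = menu.bottom + 13]
4. toolbar.h = 36  [toolbar.h = 36]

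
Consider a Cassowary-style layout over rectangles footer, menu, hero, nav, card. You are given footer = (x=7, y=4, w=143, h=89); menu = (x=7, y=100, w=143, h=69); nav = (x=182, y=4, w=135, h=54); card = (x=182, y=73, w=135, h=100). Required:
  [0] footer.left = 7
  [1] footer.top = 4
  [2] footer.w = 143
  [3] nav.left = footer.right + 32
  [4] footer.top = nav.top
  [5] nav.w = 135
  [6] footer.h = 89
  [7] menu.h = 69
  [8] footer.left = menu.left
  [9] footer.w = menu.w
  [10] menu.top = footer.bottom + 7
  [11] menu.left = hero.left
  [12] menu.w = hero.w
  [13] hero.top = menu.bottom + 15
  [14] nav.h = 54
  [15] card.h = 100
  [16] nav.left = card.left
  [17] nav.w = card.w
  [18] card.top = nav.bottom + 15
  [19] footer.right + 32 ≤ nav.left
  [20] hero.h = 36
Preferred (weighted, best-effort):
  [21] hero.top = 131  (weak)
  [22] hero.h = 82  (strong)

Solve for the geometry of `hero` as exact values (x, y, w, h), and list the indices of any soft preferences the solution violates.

hero = (x=7, y=184, w=143, h=36)
violated soft preferences: 21, 22

1. hero.x = 7  [menu.left = hero.left]
2. hero.w = 143  [menu.w = hero.w]
3. hero.y = 184  [hero.top = menu.bottom + 15]
4. hero.h = 36  [hero.h = 36]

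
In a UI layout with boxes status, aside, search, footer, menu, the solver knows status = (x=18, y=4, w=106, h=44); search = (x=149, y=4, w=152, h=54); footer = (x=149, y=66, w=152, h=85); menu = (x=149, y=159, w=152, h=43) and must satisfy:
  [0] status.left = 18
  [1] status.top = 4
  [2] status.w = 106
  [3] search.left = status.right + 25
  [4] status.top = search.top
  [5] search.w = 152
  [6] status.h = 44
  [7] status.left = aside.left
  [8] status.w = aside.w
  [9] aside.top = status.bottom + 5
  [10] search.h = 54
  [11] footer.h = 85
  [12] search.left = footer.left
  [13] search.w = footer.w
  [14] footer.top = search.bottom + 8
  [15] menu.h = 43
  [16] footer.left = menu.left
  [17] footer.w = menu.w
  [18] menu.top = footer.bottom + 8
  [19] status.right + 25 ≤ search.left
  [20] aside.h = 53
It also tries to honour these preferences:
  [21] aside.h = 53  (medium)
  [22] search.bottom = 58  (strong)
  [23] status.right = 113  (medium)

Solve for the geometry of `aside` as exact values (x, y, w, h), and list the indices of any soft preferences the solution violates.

aside = (x=18, y=53, w=106, h=53)
violated soft preferences: 23

1. aside.x = 18  [status.left = aside.left]
2. aside.w = 106  [status.w = aside.w]
3. aside.y = 53  [aside.top = status.bottom + 5]
4. aside.h = 53  [aside.h = 53]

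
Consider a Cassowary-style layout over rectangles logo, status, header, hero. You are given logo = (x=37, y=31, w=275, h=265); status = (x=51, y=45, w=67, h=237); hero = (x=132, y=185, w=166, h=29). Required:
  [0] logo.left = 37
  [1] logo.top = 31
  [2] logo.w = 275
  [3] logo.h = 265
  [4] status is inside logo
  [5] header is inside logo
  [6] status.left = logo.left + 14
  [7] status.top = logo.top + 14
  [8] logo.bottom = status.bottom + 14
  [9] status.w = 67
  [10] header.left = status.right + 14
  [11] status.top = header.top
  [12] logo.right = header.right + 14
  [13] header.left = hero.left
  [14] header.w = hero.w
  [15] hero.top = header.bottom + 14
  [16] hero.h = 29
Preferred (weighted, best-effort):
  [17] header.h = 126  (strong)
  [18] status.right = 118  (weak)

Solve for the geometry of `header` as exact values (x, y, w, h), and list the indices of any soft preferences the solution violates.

1. header.x = 132  [header.left = status.right + 14]
2. header.y = 45  [status.top = header.top]
3. header.w = 166  [logo.right = header.right + 14]
4. header.h = 126  [hero.top = header.bottom + 14]

header = (x=132, y=45, w=166, h=126)
violated soft preferences: none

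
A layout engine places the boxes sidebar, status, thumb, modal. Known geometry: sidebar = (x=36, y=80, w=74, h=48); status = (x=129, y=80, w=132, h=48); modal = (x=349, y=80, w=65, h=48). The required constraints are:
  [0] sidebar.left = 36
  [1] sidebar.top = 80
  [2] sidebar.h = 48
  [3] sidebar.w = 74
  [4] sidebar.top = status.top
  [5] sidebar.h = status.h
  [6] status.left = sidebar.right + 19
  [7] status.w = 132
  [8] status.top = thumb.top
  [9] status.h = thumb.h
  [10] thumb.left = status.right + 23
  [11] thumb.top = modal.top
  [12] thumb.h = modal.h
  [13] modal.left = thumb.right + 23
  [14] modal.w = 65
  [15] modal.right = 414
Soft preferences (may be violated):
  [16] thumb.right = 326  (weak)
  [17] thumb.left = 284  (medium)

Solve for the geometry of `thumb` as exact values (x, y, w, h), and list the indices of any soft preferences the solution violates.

thumb = (x=284, y=80, w=42, h=48)
violated soft preferences: none

1. thumb.y = 80  [status.top = thumb.top]
2. thumb.h = 48  [status.h = thumb.h]
3. thumb.x = 284  [thumb.left = status.right + 23]
4. thumb.w = 42  [modal.left = thumb.right + 23]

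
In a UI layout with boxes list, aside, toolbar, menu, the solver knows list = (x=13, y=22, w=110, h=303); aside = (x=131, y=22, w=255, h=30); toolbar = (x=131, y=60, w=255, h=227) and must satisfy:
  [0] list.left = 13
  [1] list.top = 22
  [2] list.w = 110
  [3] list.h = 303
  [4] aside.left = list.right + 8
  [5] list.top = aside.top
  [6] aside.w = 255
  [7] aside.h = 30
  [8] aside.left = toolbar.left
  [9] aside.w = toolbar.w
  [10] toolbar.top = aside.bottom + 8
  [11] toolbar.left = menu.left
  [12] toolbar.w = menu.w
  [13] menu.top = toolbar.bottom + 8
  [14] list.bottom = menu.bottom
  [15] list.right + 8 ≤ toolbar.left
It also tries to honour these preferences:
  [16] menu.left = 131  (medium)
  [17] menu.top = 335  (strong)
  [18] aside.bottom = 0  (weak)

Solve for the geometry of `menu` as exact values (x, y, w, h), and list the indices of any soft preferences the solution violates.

1. menu.x = 131  [toolbar.left = menu.left]
2. menu.w = 255  [toolbar.w = menu.w]
3. menu.y = 295  [menu.top = toolbar.bottom + 8]
4. menu.h = 30  [list.bottom = menu.bottom]

menu = (x=131, y=295, w=255, h=30)
violated soft preferences: 17, 18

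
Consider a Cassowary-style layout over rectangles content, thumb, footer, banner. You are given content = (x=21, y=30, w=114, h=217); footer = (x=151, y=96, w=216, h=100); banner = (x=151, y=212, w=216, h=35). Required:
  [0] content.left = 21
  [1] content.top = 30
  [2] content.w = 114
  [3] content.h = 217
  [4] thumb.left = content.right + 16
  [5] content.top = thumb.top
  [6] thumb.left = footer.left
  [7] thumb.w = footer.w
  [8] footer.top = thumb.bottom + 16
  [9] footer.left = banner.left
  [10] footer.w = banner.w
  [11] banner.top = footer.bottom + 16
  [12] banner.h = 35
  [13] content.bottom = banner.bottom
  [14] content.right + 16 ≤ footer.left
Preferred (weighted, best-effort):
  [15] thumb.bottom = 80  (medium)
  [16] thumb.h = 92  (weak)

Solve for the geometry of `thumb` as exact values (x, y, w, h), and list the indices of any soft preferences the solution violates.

1. thumb.x = 151  [thumb.left = content.right + 16]
2. thumb.y = 30  [content.top = thumb.top]
3. thumb.w = 216  [thumb.w = footer.w]
4. thumb.h = 50  [footer.top = thumb.bottom + 16]

thumb = (x=151, y=30, w=216, h=50)
violated soft preferences: 16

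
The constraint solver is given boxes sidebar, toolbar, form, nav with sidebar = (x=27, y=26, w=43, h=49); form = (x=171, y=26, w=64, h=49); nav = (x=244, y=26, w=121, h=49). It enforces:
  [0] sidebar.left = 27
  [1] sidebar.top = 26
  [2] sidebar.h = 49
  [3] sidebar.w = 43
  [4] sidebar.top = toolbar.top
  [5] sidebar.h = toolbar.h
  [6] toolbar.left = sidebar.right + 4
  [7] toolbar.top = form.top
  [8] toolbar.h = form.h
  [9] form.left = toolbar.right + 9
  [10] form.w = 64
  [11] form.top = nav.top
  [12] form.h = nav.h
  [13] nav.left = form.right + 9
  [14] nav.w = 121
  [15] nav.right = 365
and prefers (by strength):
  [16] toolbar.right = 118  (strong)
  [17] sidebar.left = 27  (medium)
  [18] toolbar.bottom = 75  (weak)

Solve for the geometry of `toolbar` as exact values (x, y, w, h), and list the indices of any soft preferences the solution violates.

1. toolbar.y = 26  [sidebar.top = toolbar.top]
2. toolbar.h = 49  [sidebar.h = toolbar.h]
3. toolbar.x = 74  [toolbar.left = sidebar.right + 4]
4. toolbar.w = 88  [form.left = toolbar.right + 9]

toolbar = (x=74, y=26, w=88, h=49)
violated soft preferences: 16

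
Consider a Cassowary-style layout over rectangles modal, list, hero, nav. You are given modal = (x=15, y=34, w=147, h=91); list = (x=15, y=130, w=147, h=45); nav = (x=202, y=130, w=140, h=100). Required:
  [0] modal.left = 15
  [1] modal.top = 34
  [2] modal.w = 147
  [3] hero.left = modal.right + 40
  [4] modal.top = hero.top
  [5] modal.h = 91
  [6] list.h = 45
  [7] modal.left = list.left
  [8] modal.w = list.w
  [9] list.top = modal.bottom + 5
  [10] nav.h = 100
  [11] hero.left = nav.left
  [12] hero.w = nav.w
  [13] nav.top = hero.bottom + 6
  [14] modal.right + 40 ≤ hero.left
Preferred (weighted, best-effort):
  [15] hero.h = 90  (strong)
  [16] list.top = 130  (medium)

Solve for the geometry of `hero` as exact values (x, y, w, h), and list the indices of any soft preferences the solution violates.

hero = (x=202, y=34, w=140, h=90)
violated soft preferences: none

1. hero.x = 202  [hero.left = modal.right + 40]
2. hero.y = 34  [modal.top = hero.top]
3. hero.w = 140  [hero.w = nav.w]
4. hero.h = 90  [nav.top = hero.bottom + 6]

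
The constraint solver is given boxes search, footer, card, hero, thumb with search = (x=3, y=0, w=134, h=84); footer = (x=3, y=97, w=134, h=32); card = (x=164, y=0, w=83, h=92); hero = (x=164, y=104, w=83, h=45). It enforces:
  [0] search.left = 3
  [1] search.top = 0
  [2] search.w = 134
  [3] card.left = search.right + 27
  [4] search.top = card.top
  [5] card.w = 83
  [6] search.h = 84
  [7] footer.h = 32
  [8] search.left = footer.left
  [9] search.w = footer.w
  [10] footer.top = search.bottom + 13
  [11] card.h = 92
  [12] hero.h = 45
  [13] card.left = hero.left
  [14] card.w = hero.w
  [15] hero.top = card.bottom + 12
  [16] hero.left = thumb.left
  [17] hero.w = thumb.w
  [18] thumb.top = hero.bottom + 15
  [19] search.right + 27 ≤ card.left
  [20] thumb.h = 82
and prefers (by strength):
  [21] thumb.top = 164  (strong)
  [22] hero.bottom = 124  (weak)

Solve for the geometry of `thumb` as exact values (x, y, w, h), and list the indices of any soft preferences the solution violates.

1. thumb.x = 164  [hero.left = thumb.left]
2. thumb.w = 83  [hero.w = thumb.w]
3. thumb.y = 164  [thumb.top = hero.bottom + 15]
4. thumb.h = 82  [thumb.h = 82]

thumb = (x=164, y=164, w=83, h=82)
violated soft preferences: 22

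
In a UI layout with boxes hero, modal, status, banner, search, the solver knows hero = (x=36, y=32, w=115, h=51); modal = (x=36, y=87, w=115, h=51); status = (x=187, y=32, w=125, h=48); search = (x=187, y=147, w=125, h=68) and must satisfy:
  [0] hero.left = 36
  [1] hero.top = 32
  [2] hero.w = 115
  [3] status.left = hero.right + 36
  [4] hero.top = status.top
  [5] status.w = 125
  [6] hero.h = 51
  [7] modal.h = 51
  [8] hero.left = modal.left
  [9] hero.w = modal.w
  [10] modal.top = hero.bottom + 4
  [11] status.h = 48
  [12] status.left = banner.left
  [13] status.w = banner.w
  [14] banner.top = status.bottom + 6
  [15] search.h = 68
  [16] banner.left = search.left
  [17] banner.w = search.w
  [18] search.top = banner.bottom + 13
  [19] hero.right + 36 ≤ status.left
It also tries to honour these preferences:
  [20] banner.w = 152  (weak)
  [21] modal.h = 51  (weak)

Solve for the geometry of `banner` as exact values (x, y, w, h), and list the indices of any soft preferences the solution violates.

banner = (x=187, y=86, w=125, h=48)
violated soft preferences: 20

1. banner.x = 187  [status.left = banner.left]
2. banner.w = 125  [status.w = banner.w]
3. banner.y = 86  [banner.top = status.bottom + 6]
4. banner.h = 48  [search.top = banner.bottom + 13]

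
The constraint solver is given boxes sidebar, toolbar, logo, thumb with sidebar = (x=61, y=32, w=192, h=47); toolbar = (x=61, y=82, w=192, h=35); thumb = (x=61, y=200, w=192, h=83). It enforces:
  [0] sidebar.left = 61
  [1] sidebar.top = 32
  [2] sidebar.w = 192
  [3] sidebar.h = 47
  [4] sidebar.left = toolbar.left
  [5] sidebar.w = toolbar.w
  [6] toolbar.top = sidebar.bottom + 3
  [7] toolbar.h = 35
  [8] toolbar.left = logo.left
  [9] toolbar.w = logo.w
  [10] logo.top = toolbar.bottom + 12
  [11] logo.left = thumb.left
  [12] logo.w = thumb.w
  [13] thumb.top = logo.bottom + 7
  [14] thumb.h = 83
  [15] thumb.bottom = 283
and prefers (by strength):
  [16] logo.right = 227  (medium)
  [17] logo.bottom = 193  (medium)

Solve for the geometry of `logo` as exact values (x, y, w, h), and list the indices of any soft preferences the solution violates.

logo = (x=61, y=129, w=192, h=64)
violated soft preferences: 16

1. logo.x = 61  [toolbar.left = logo.left]
2. logo.w = 192  [toolbar.w = logo.w]
3. logo.y = 129  [logo.top = toolbar.bottom + 12]
4. logo.h = 64  [thumb.top = logo.bottom + 7]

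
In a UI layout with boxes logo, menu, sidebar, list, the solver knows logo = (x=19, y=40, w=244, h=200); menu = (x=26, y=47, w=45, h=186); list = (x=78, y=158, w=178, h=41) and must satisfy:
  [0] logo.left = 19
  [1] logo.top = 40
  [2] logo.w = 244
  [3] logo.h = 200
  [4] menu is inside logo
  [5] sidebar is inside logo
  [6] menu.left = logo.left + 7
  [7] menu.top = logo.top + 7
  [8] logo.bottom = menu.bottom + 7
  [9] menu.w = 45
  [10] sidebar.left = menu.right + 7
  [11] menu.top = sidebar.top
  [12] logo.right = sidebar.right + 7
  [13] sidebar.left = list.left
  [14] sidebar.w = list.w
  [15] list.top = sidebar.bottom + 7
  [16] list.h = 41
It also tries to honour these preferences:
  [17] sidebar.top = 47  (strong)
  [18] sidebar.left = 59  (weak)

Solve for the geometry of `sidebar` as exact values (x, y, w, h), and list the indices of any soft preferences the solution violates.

sidebar = (x=78, y=47, w=178, h=104)
violated soft preferences: 18

1. sidebar.x = 78  [sidebar.left = menu.right + 7]
2. sidebar.y = 47  [menu.top = sidebar.top]
3. sidebar.w = 178  [logo.right = sidebar.right + 7]
4. sidebar.h = 104  [list.top = sidebar.bottom + 7]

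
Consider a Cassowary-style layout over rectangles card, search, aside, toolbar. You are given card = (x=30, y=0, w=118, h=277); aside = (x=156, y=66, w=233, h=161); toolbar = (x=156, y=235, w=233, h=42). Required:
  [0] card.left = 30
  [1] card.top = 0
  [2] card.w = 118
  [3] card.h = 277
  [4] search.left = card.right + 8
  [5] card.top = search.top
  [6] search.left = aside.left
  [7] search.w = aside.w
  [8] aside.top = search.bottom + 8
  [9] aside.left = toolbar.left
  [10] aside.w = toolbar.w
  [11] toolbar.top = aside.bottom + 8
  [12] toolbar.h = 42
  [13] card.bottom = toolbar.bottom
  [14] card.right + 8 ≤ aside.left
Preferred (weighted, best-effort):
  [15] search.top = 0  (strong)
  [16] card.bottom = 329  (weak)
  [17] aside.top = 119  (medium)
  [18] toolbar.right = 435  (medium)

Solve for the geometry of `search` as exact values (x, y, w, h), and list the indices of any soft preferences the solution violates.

1. search.x = 156  [search.left = card.right + 8]
2. search.y = 0  [card.top = search.top]
3. search.w = 233  [search.w = aside.w]
4. search.h = 58  [aside.top = search.bottom + 8]

search = (x=156, y=0, w=233, h=58)
violated soft preferences: 16, 17, 18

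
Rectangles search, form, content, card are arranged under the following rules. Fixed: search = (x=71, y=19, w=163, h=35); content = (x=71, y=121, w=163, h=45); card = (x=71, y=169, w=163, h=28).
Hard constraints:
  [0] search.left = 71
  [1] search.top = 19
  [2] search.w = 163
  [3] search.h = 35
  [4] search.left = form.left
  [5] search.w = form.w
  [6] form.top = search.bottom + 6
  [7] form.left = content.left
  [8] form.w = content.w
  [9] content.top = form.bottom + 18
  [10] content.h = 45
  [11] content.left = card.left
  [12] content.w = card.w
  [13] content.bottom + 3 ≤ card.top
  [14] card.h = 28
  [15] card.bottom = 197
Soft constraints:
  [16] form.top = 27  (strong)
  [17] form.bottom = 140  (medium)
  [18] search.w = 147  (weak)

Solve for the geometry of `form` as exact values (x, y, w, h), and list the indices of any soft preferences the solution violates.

form = (x=71, y=60, w=163, h=43)
violated soft preferences: 16, 17, 18

1. form.x = 71  [search.left = form.left]
2. form.w = 163  [search.w = form.w]
3. form.y = 60  [form.top = search.bottom + 6]
4. form.h = 43  [content.top = form.bottom + 18]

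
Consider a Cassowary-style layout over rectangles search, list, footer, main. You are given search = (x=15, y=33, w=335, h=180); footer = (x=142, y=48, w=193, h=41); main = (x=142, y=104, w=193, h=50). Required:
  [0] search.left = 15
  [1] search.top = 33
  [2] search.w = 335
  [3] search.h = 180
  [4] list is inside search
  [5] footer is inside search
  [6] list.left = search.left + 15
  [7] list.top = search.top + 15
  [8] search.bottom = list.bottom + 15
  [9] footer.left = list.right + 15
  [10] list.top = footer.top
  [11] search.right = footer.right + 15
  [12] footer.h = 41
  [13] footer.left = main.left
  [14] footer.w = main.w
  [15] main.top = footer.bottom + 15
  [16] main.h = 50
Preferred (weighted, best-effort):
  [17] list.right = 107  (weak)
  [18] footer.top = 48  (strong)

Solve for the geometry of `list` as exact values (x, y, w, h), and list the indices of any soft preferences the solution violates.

1. list.x = 30  [list.left = search.left + 15]
2. list.y = 48  [list.top = search.top + 15]
3. list.h = 150  [search.bottom = list.bottom + 15]
4. list.w = 97  [footer.left = list.right + 15]

list = (x=30, y=48, w=97, h=150)
violated soft preferences: 17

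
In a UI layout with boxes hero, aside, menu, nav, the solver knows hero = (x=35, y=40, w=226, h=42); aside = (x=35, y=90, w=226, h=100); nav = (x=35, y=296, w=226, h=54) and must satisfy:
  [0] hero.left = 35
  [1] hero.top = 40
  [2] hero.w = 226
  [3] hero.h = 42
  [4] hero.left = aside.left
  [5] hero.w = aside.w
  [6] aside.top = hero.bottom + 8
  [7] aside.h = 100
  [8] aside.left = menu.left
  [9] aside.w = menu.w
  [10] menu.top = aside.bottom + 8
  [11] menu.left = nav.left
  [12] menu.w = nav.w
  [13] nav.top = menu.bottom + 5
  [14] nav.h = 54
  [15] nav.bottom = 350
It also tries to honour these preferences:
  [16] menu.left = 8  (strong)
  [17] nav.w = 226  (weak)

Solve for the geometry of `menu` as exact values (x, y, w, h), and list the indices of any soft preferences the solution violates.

menu = (x=35, y=198, w=226, h=93)
violated soft preferences: 16

1. menu.x = 35  [aside.left = menu.left]
2. menu.w = 226  [aside.w = menu.w]
3. menu.y = 198  [menu.top = aside.bottom + 8]
4. menu.h = 93  [nav.top = menu.bottom + 5]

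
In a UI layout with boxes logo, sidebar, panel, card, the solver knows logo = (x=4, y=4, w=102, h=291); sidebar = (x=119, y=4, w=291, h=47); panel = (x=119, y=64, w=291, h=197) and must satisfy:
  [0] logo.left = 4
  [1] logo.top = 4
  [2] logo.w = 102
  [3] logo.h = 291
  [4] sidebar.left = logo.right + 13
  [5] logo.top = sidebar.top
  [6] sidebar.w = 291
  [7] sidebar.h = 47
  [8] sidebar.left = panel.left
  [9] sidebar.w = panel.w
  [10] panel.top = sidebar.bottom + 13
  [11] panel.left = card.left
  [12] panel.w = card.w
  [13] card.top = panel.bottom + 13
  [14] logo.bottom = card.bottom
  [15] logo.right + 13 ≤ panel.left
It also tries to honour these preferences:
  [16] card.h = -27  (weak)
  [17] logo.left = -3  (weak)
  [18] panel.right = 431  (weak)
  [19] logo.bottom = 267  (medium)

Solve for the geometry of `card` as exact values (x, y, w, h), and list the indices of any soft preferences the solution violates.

card = (x=119, y=274, w=291, h=21)
violated soft preferences: 16, 17, 18, 19

1. card.x = 119  [panel.left = card.left]
2. card.w = 291  [panel.w = card.w]
3. card.y = 274  [card.top = panel.bottom + 13]
4. card.h = 21  [logo.bottom = card.bottom]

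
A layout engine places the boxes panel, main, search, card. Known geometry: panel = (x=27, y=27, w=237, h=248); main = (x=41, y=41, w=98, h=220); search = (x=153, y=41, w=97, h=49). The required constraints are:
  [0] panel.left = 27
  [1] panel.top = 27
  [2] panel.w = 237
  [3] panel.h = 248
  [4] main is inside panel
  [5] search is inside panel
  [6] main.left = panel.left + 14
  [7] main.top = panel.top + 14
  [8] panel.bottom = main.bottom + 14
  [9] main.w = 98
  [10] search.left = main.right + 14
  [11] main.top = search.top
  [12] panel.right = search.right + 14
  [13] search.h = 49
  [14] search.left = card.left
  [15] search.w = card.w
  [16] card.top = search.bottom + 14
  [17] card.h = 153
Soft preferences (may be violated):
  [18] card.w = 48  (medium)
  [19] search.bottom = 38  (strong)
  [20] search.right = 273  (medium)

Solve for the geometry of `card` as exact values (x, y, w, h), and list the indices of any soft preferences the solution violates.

card = (x=153, y=104, w=97, h=153)
violated soft preferences: 18, 19, 20

1. card.x = 153  [search.left = card.left]
2. card.w = 97  [search.w = card.w]
3. card.y = 104  [card.top = search.bottom + 14]
4. card.h = 153  [card.h = 153]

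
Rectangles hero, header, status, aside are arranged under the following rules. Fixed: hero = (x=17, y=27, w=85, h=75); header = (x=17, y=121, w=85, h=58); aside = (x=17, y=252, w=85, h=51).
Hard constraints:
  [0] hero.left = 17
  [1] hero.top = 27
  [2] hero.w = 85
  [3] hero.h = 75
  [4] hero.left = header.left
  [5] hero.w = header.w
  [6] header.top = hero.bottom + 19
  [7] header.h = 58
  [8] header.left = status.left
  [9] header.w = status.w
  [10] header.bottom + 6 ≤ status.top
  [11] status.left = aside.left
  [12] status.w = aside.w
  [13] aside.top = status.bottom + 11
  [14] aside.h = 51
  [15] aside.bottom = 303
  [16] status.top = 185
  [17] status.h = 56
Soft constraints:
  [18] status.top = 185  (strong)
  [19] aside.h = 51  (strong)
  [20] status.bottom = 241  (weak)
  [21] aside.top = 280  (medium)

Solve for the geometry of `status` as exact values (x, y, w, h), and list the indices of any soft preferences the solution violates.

status = (x=17, y=185, w=85, h=56)
violated soft preferences: 21

1. status.x = 17  [header.left = status.left]
2. status.w = 85  [header.w = status.w]
3. status.y = 185  [status.top = 185]
4. status.h = 56  [status.h = 56]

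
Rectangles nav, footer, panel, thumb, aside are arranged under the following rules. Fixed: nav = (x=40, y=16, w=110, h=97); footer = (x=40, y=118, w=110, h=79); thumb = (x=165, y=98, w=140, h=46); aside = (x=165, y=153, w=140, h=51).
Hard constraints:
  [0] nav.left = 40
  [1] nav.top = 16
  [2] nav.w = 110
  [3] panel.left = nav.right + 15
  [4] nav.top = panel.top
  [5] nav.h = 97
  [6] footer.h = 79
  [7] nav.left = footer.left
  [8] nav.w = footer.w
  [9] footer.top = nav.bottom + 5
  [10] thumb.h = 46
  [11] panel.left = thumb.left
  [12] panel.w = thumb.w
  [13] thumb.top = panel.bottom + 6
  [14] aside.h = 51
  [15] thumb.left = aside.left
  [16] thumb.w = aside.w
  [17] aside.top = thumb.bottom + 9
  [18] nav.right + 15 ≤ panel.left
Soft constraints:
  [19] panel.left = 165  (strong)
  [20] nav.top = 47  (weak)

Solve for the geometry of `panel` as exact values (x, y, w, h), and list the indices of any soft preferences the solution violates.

1. panel.x = 165  [panel.left = nav.right + 15]
2. panel.y = 16  [nav.top = panel.top]
3. panel.w = 140  [panel.w = thumb.w]
4. panel.h = 76  [thumb.top = panel.bottom + 6]

panel = (x=165, y=16, w=140, h=76)
violated soft preferences: 20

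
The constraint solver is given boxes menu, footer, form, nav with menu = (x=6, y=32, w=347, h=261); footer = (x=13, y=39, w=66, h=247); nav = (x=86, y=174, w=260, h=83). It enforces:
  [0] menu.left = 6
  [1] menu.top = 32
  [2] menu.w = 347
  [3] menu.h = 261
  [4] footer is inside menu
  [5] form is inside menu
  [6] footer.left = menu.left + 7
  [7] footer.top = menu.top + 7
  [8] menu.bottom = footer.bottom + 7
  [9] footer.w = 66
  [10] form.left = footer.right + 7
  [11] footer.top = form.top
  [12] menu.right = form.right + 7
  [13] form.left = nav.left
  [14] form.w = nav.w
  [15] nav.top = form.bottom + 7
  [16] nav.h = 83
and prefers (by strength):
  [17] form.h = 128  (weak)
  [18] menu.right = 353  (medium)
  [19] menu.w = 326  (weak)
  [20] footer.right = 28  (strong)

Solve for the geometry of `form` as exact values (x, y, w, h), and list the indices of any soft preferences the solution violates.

1. form.x = 86  [form.left = footer.right + 7]
2. form.y = 39  [footer.top = form.top]
3. form.w = 260  [menu.right = form.right + 7]
4. form.h = 128  [nav.top = form.bottom + 7]

form = (x=86, y=39, w=260, h=128)
violated soft preferences: 19, 20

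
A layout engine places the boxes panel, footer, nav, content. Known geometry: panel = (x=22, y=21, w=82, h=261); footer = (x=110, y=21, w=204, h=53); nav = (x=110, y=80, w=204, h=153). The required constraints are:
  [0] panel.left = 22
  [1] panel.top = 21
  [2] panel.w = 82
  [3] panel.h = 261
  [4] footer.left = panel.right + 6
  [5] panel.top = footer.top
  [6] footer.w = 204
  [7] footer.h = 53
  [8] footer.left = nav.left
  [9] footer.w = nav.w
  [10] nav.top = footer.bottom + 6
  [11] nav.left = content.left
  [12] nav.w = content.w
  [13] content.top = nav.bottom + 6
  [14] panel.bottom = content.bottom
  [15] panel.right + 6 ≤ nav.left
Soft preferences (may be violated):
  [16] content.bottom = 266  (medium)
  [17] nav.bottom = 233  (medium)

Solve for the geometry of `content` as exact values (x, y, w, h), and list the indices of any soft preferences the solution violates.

1. content.x = 110  [nav.left = content.left]
2. content.w = 204  [nav.w = content.w]
3. content.y = 239  [content.top = nav.bottom + 6]
4. content.h = 43  [panel.bottom = content.bottom]

content = (x=110, y=239, w=204, h=43)
violated soft preferences: 16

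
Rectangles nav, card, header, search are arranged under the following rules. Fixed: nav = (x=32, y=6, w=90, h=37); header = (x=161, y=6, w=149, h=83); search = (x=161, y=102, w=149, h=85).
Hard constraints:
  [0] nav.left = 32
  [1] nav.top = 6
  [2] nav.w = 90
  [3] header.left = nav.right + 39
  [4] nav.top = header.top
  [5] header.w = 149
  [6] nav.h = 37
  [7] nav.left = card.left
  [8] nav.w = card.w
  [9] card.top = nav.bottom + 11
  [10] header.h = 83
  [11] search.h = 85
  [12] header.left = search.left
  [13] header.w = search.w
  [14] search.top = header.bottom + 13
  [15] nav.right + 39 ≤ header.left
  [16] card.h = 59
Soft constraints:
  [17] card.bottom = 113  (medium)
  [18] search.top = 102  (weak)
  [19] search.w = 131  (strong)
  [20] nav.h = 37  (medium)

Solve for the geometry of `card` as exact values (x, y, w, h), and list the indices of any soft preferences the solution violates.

1. card.x = 32  [nav.left = card.left]
2. card.w = 90  [nav.w = card.w]
3. card.y = 54  [card.top = nav.bottom + 11]
4. card.h = 59  [card.h = 59]

card = (x=32, y=54, w=90, h=59)
violated soft preferences: 19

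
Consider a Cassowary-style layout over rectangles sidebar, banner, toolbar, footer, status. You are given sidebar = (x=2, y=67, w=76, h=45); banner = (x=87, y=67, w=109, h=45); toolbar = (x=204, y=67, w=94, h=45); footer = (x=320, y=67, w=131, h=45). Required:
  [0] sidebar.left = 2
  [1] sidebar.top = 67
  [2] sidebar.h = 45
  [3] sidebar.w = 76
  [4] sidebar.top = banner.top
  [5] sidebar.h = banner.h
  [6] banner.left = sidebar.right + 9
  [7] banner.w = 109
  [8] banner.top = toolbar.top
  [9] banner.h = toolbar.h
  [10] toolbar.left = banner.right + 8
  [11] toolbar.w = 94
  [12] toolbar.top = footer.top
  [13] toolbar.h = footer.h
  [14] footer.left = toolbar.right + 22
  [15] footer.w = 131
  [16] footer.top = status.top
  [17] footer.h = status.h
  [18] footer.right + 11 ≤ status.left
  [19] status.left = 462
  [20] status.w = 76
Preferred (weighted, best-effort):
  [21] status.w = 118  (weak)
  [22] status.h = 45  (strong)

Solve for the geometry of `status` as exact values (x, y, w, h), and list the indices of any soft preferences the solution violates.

status = (x=462, y=67, w=76, h=45)
violated soft preferences: 21

1. status.y = 67  [footer.top = status.top]
2. status.h = 45  [footer.h = status.h]
3. status.x = 462  [status.left = 462]
4. status.w = 76  [status.w = 76]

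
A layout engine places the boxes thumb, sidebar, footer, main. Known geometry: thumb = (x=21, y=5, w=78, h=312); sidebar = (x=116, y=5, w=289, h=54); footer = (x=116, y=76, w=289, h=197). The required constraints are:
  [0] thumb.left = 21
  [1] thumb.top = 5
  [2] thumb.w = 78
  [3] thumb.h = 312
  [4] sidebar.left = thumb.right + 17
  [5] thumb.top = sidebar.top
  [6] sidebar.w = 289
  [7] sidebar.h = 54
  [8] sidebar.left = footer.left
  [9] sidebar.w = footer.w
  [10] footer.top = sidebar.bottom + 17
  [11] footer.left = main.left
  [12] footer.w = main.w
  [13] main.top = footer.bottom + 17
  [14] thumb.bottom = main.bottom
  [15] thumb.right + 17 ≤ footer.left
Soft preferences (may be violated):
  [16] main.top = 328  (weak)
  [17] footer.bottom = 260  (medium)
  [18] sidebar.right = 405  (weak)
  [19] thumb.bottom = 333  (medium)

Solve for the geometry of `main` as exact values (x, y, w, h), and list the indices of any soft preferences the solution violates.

1. main.x = 116  [footer.left = main.left]
2. main.w = 289  [footer.w = main.w]
3. main.y = 290  [main.top = footer.bottom + 17]
4. main.h = 27  [thumb.bottom = main.bottom]

main = (x=116, y=290, w=289, h=27)
violated soft preferences: 16, 17, 19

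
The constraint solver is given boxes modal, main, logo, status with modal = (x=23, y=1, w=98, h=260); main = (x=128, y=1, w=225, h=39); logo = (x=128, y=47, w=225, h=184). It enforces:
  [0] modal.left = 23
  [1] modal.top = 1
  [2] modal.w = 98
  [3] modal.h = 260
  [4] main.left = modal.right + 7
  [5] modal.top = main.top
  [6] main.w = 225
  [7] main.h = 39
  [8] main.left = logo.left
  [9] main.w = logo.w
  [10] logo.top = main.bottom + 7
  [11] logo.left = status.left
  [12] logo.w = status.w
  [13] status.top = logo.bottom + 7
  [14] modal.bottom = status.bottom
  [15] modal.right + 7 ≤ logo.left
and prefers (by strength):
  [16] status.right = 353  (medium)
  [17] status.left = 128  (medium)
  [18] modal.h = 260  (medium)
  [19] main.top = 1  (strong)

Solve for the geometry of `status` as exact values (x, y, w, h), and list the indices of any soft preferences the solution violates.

1. status.x = 128  [logo.left = status.left]
2. status.w = 225  [logo.w = status.w]
3. status.y = 238  [status.top = logo.bottom + 7]
4. status.h = 23  [modal.bottom = status.bottom]

status = (x=128, y=238, w=225, h=23)
violated soft preferences: none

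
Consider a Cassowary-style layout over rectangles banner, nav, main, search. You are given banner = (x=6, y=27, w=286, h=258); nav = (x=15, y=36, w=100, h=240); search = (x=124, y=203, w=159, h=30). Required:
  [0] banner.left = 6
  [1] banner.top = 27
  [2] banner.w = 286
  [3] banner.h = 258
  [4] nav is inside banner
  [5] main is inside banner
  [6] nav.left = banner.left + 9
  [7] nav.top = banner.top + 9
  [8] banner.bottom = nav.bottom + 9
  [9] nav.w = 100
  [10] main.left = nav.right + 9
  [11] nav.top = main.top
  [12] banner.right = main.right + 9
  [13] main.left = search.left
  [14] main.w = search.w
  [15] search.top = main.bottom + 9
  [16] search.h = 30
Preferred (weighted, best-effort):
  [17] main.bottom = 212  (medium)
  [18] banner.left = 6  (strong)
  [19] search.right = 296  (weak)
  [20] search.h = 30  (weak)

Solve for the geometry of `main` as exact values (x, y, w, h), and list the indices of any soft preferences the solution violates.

main = (x=124, y=36, w=159, h=158)
violated soft preferences: 17, 19

1. main.x = 124  [main.left = nav.right + 9]
2. main.y = 36  [nav.top = main.top]
3. main.w = 159  [banner.right = main.right + 9]
4. main.h = 158  [search.top = main.bottom + 9]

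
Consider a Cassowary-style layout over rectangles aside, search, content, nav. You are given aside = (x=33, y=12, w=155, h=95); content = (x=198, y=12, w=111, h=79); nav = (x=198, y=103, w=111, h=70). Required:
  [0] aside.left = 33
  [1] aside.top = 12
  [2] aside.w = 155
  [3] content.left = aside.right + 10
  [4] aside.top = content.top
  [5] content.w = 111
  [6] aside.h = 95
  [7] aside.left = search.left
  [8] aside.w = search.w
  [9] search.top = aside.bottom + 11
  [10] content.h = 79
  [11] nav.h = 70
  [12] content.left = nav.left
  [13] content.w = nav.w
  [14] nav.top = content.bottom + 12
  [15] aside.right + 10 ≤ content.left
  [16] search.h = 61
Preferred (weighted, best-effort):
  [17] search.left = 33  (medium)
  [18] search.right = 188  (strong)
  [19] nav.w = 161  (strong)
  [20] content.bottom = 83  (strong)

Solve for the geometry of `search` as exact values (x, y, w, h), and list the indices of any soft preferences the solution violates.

search = (x=33, y=118, w=155, h=61)
violated soft preferences: 19, 20

1. search.x = 33  [aside.left = search.left]
2. search.w = 155  [aside.w = search.w]
3. search.y = 118  [search.top = aside.bottom + 11]
4. search.h = 61  [search.h = 61]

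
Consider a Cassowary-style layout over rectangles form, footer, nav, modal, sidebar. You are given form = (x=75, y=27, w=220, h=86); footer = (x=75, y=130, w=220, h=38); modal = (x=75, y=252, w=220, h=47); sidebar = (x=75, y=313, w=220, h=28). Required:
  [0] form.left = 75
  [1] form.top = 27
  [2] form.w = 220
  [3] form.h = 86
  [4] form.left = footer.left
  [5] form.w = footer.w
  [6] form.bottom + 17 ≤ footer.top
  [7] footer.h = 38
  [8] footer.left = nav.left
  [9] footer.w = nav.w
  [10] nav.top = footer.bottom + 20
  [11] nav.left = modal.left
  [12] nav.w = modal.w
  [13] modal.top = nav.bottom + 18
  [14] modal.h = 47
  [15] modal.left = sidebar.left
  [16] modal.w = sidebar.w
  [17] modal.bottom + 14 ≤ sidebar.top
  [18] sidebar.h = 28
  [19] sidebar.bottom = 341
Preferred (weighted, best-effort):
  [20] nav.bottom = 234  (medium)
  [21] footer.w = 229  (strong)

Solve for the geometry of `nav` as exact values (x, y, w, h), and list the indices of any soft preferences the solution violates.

nav = (x=75, y=188, w=220, h=46)
violated soft preferences: 21

1. nav.x = 75  [footer.left = nav.left]
2. nav.w = 220  [footer.w = nav.w]
3. nav.y = 188  [nav.top = footer.bottom + 20]
4. nav.h = 46  [modal.top = nav.bottom + 18]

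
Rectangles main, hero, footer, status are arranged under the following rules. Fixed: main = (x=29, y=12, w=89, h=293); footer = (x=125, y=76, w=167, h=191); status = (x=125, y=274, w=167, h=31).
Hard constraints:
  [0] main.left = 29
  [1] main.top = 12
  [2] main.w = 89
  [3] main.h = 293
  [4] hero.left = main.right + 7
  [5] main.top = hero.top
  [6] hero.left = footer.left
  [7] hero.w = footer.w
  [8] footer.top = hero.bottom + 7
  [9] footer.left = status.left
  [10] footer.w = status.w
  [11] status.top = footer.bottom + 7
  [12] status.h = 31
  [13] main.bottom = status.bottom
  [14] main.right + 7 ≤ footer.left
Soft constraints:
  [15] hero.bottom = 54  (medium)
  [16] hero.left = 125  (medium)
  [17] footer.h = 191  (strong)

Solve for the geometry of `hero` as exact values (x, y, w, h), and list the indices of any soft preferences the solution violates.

1. hero.x = 125  [hero.left = main.right + 7]
2. hero.y = 12  [main.top = hero.top]
3. hero.w = 167  [hero.w = footer.w]
4. hero.h = 57  [footer.top = hero.bottom + 7]

hero = (x=125, y=12, w=167, h=57)
violated soft preferences: 15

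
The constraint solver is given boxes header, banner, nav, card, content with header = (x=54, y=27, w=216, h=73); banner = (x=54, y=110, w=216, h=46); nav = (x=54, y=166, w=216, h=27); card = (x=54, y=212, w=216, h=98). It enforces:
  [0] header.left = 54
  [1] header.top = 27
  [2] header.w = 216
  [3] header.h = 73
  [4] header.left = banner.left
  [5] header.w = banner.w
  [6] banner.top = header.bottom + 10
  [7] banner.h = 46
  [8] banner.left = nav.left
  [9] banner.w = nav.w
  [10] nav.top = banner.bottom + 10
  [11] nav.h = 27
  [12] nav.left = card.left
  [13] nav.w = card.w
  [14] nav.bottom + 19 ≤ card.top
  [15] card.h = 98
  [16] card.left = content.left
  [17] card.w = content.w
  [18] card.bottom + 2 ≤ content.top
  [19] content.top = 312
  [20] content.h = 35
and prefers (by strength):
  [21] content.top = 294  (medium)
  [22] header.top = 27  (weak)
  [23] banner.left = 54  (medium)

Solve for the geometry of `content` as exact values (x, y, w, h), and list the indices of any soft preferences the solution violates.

content = (x=54, y=312, w=216, h=35)
violated soft preferences: 21

1. content.x = 54  [card.left = content.left]
2. content.w = 216  [card.w = content.w]
3. content.y = 312  [content.top = 312]
4. content.h = 35  [content.h = 35]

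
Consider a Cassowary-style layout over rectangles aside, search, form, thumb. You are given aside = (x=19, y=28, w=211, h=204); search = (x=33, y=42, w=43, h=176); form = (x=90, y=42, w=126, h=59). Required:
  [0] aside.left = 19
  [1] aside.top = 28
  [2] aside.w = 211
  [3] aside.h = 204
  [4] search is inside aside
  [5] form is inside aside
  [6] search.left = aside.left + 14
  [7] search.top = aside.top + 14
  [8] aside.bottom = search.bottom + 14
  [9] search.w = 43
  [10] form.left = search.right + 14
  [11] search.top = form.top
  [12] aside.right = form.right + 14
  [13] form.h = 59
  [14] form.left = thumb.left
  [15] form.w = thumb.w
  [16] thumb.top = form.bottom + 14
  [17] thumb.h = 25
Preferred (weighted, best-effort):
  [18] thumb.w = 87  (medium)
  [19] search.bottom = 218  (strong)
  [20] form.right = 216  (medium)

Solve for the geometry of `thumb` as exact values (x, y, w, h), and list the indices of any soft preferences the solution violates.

1. thumb.x = 90  [form.left = thumb.left]
2. thumb.w = 126  [form.w = thumb.w]
3. thumb.y = 115  [thumb.top = form.bottom + 14]
4. thumb.h = 25  [thumb.h = 25]

thumb = (x=90, y=115, w=126, h=25)
violated soft preferences: 18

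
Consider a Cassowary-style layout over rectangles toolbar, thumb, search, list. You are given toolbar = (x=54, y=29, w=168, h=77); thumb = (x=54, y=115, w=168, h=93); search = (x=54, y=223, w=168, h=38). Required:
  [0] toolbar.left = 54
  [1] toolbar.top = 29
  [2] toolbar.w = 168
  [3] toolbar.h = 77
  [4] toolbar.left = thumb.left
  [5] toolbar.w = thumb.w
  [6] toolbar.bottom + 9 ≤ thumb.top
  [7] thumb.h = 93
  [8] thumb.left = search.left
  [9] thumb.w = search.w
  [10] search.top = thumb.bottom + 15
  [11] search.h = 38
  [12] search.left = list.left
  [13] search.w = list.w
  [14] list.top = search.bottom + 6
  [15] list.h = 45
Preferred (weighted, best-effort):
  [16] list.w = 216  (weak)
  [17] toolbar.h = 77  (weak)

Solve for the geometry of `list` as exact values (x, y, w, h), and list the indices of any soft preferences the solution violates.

list = (x=54, y=267, w=168, h=45)
violated soft preferences: 16

1. list.x = 54  [search.left = list.left]
2. list.w = 168  [search.w = list.w]
3. list.y = 267  [list.top = search.bottom + 6]
4. list.h = 45  [list.h = 45]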